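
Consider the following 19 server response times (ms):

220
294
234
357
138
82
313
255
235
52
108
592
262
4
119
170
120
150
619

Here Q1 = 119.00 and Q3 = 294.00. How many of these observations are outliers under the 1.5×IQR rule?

2

IQR = 175.00; fences at 119.00 − 262.50 = -143.50 and 294.00 + 262.50 = 556.50.
Outside the cutoffs: 592, 619.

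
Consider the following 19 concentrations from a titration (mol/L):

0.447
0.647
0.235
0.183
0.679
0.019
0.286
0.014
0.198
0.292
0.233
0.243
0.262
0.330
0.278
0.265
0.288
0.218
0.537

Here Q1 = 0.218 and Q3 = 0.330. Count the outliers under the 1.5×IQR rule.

IQR = 0.112; fences at 0.218 − 0.168 = 0.050 and 0.330 + 0.168 = 0.498.
Outside the cutoffs: 0.014, 0.019, 0.537, 0.647, 0.679.

5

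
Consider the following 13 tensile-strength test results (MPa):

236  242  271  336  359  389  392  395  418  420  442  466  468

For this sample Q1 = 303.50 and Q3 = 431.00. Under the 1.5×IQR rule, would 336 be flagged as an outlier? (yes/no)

IQR = Q3 − Q1 = 431.00 − 303.50 = 127.50.
Lower fence = Q1 − 1.5·IQR = 303.50 − 191.25 = 112.25.
Upper fence = Q3 + 1.5·IQR = 431.00 + 191.25 = 622.25.
336 lies within [112.25, 622.25].

no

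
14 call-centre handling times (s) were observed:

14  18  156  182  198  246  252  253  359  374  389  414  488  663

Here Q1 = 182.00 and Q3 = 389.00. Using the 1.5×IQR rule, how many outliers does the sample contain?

IQR = 207.00; fences at 182.00 − 310.50 = -128.50 and 389.00 + 310.50 = 699.50.
Every value lies within the cutoffs.

0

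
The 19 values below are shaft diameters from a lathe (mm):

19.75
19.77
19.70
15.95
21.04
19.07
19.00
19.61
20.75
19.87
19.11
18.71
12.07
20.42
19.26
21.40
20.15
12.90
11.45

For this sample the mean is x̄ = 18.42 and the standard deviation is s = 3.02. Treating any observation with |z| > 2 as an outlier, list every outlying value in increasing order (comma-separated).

Cutoffs at x̄ ± 2s: 18.42 ± 2·3.02 = [12.38, 24.46].
11.45: z = -2.31, |z| > 2 → outlier.
12.07: z = -2.10, |z| > 2 → outlier.
Every other value lies within [12.38, 24.46].

11.45, 12.07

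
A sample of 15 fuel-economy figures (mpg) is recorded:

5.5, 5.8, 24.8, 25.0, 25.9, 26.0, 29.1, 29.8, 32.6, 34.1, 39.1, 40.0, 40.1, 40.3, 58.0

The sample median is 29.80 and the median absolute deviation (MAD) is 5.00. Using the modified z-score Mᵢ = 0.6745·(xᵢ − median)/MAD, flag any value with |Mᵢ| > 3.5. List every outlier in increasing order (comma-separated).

|Mᵢ| > 3.5 ⇔ |xᵢ − 29.80| > 3.5·5.00/0.6745 = 25.95.
So outliers lie outside [3.85, 55.75].
58.0: M = 3.80 → outlier.

58.0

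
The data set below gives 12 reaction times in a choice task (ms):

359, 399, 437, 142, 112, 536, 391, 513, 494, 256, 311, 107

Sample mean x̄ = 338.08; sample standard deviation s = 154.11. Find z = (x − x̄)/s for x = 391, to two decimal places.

0.34

z = (391 − 338.08) / 154.11 = 0.34.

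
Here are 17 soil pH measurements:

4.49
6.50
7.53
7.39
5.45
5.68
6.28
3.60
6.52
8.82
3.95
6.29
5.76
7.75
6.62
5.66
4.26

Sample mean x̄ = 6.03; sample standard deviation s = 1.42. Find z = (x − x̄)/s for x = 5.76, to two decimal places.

z = (5.76 − 6.03) / 1.42 = -0.19.

-0.19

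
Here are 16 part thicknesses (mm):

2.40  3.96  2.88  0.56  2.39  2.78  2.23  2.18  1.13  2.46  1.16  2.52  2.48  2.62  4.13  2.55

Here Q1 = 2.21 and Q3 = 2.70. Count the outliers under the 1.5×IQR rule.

IQR = 0.49; fences at 2.21 − 0.735 = 1.475 and 2.70 + 0.735 = 3.435.
Outside the cutoffs: 0.56, 1.13, 1.16, 3.96, 4.13.

5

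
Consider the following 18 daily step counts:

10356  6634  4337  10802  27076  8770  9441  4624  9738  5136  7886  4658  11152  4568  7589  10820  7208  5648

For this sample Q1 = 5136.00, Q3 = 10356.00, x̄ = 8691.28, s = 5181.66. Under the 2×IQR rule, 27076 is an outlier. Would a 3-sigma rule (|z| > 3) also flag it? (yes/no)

yes

z = (27076 − 8691.28) / 5181.66 = 3.55.
|z| = 3.55 > 3.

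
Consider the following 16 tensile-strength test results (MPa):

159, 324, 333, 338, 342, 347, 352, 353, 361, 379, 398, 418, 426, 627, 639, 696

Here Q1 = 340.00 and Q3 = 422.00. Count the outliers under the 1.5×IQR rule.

IQR = 82.00; fences at 340.00 − 123.00 = 217.00 and 422.00 + 123.00 = 545.00.
Outside the cutoffs: 159, 627, 639, 696.

4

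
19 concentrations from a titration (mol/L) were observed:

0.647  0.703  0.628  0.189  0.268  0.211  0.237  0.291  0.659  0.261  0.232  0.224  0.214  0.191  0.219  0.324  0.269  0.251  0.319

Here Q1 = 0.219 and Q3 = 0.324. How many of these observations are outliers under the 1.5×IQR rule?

IQR = 0.105; fences at 0.219 − 0.1575 = 0.0615 and 0.324 + 0.1575 = 0.4815.
Outside the cutoffs: 0.628, 0.647, 0.659, 0.703.

4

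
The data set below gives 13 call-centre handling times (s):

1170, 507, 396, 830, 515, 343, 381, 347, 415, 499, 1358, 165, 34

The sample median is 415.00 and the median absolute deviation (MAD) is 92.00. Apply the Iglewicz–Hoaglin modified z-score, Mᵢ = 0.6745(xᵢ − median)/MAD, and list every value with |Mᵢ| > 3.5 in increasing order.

|Mᵢ| > 3.5 ⇔ |xᵢ − 415.00| > 3.5·92.00/0.6745 = 477.39.
So outliers lie outside [-62.39, 892.39].
1170: M = 5.54 → outlier.
1358: M = 6.91 → outlier.

1170, 1358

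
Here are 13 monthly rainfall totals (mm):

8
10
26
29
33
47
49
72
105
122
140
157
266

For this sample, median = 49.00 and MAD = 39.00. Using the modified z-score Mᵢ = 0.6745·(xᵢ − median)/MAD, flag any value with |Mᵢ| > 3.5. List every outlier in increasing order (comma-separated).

266

|Mᵢ| > 3.5 ⇔ |xᵢ − 49.00| > 3.5·39.00/0.6745 = 202.37.
So outliers lie outside [-153.37, 251.37].
266: M = 3.75 → outlier.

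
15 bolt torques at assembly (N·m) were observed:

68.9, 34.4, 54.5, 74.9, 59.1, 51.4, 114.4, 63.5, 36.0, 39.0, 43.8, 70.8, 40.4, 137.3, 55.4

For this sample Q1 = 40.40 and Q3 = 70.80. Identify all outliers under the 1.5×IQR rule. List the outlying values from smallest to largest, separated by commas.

IQR = Q3 − Q1 = 70.80 − 40.40 = 30.40.
Lower fence = Q1 − 1.5·IQR = 40.40 − 45.60 = -5.20.
Upper fence = Q3 + 1.5·IQR = 70.80 + 45.60 = 116.40.
137.3 > 116.40 → outlier.
All remaining values lie within [-5.20, 116.40].

137.3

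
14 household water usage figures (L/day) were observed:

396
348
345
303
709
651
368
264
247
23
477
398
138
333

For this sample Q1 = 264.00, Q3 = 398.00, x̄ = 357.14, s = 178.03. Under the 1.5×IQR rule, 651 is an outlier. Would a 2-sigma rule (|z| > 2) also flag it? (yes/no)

no

z = (651 − 357.14) / 178.03 = 1.65.
|z| = 1.65 ≤ 2.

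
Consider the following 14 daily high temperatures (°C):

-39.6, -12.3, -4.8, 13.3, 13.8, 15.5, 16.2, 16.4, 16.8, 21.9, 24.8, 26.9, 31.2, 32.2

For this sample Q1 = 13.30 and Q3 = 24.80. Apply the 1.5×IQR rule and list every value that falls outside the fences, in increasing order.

-39.6, -12.3, -4.8

IQR = Q3 − Q1 = 24.80 − 13.30 = 11.50.
Lower fence = Q1 − 1.5·IQR = 13.30 − 17.25 = -3.95.
Upper fence = Q3 + 1.5·IQR = 24.80 + 17.25 = 42.05.
-39.6 < -3.95 → outlier.
-12.3 < -3.95 → outlier.
-4.8 < -3.95 → outlier.
All remaining values lie within [-3.95, 42.05].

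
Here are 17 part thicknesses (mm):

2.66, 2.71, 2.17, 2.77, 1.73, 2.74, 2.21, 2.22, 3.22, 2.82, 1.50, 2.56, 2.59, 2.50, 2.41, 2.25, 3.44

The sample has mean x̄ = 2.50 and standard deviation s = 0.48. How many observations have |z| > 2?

1

Cutoffs: x̄ ± 2s = [1.54, 3.46].
Outside the cutoffs: 1.50.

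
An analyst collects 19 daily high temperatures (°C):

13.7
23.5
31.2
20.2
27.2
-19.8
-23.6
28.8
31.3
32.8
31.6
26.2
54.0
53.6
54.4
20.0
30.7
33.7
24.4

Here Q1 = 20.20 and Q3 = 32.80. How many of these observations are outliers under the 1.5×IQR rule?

5

IQR = 12.60; fences at 20.20 − 18.90 = 1.30 and 32.80 + 18.90 = 51.70.
Outside the cutoffs: -23.6, -19.8, 53.6, 54.0, 54.4.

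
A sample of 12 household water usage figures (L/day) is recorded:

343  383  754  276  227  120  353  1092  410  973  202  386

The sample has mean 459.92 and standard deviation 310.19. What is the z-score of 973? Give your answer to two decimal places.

1.65

z = (973 − 459.92) / 310.19 = 1.65.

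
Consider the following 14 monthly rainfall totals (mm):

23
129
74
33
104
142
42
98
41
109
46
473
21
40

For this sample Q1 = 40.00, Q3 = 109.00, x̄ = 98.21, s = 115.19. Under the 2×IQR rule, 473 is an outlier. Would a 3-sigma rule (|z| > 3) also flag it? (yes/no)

yes

z = (473 − 98.21) / 115.19 = 3.25.
|z| = 3.25 > 3.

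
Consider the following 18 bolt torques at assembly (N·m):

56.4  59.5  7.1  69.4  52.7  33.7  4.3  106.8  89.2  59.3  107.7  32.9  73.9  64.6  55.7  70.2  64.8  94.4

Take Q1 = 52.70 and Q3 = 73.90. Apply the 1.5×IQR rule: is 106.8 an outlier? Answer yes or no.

IQR = Q3 − Q1 = 73.90 − 52.70 = 21.20.
Lower fence = Q1 − 1.5·IQR = 52.70 − 31.80 = 20.90.
Upper fence = Q3 + 1.5·IQR = 73.90 + 31.80 = 105.70.
106.8 lies above the upper fence.

yes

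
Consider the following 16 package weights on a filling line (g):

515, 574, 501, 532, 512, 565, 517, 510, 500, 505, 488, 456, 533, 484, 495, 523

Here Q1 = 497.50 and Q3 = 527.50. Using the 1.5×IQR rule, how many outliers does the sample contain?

IQR = 30.00; fences at 497.50 − 45.00 = 452.50 and 527.50 + 45.00 = 572.50.
Outside the cutoffs: 574.

1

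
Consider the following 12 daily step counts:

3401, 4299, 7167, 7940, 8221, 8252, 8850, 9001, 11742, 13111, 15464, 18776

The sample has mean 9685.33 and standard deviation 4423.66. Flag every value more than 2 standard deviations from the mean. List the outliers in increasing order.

Cutoffs at x̄ ± 2s: 9685.33 ± 2·4423.66 = [838.01, 18532.65].
18776: z = 2.06, |z| > 2 → outlier.
Every other value lies within [838.01, 18532.65].

18776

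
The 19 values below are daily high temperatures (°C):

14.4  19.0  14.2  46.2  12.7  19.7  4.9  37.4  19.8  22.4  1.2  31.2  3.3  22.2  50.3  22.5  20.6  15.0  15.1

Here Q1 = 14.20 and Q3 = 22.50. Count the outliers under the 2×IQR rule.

IQR = 8.30; fences at 14.20 − 16.60 = -2.40 and 22.50 + 16.60 = 39.10.
Outside the cutoffs: 46.2, 50.3.

2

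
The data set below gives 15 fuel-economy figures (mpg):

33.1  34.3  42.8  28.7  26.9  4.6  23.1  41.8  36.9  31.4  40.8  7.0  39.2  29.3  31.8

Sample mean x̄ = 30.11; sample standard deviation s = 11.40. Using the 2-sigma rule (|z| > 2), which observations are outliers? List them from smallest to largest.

4.6, 7.0

Cutoffs at x̄ ± 2s: 30.11 ± 2·11.40 = [7.31, 52.91].
4.6: z = -2.24, |z| > 2 → outlier.
7.0: z = -2.03, |z| > 2 → outlier.
Every other value lies within [7.31, 52.91].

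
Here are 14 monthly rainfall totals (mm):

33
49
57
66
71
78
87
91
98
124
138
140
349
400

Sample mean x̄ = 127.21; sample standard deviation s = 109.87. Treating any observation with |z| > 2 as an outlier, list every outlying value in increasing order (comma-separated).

349, 400

Cutoffs at x̄ ± 2s: 127.21 ± 2·109.87 = [-92.53, 346.95].
349: z = 2.02, |z| > 2 → outlier.
400: z = 2.48, |z| > 2 → outlier.
Every other value lies within [-92.53, 346.95].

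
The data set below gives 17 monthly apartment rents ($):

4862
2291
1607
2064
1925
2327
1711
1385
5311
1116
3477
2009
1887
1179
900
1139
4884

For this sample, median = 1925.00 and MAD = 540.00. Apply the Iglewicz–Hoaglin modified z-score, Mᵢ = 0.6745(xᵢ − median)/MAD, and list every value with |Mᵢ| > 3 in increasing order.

|Mᵢ| > 3 ⇔ |xᵢ − 1925.00| > 3·540.00/0.6745 = 2401.78.
So outliers lie outside [-476.78, 4326.78].
4862: M = 3.67 → outlier.
4884: M = 3.70 → outlier.
5311: M = 4.23 → outlier.

4862, 4884, 5311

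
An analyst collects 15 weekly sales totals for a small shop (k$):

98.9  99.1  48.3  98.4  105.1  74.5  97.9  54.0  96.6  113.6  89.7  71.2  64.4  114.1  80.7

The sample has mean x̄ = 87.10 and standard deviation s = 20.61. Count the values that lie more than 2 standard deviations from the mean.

0

Cutoffs: x̄ ± 2s = [45.88, 128.32].
Every value lies within the cutoffs.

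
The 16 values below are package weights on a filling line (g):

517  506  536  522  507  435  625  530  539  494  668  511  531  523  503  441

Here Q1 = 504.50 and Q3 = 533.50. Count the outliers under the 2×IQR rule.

4

IQR = 29.00; fences at 504.50 − 58.00 = 446.50 and 533.50 + 58.00 = 591.50.
Outside the cutoffs: 435, 441, 625, 668.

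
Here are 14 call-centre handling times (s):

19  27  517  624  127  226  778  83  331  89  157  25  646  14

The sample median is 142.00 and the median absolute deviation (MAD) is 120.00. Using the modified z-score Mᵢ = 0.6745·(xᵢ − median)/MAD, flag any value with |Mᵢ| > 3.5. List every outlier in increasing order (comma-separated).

778

|Mᵢ| > 3.5 ⇔ |xᵢ − 142.00| > 3.5·120.00/0.6745 = 622.68.
So outliers lie outside [-480.68, 764.68].
778: M = 3.57 → outlier.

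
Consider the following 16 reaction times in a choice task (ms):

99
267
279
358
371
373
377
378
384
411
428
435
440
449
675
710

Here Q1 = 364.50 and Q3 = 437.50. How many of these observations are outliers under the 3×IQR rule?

IQR = 73.00; fences at 364.50 − 219.00 = 145.50 and 437.50 + 219.00 = 656.50.
Outside the cutoffs: 99, 675, 710.

3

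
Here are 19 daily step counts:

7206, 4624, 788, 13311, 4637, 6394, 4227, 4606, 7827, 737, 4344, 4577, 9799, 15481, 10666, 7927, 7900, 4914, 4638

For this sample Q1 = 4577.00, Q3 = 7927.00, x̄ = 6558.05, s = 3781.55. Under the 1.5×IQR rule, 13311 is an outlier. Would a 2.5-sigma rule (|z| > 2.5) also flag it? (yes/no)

no

z = (13311 − 6558.05) / 3781.55 = 1.79.
|z| = 1.79 ≤ 2.5.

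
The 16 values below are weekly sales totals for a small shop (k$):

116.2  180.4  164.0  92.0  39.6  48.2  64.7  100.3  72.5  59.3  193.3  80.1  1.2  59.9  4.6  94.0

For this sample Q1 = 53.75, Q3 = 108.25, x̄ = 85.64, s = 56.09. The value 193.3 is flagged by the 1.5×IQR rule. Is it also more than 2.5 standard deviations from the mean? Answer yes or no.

no

z = (193.3 − 85.64) / 56.09 = 1.92.
|z| = 1.92 ≤ 2.5.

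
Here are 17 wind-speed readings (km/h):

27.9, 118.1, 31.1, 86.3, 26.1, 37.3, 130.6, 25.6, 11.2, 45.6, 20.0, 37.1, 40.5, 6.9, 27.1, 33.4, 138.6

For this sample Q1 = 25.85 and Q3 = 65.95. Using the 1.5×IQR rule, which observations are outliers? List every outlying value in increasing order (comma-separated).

130.6, 138.6

IQR = Q3 − Q1 = 65.95 − 25.85 = 40.10.
Lower fence = Q1 − 1.5·IQR = 25.85 − 60.15 = -34.30.
Upper fence = Q3 + 1.5·IQR = 65.95 + 60.15 = 126.10.
130.6 > 126.10 → outlier.
138.6 > 126.10 → outlier.
All remaining values lie within [-34.30, 126.10].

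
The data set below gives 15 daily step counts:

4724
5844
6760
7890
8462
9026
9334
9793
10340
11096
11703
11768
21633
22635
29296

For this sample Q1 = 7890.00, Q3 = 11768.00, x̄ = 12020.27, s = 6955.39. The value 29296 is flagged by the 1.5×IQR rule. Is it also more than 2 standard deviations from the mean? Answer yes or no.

yes

z = (29296 − 12020.27) / 6955.39 = 2.48.
|z| = 2.48 > 2.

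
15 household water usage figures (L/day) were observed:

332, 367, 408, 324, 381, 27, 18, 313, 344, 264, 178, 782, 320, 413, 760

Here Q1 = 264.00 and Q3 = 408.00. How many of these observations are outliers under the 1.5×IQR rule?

IQR = 144.00; fences at 264.00 − 216.00 = 48.00 and 408.00 + 216.00 = 624.00.
Outside the cutoffs: 18, 27, 760, 782.

4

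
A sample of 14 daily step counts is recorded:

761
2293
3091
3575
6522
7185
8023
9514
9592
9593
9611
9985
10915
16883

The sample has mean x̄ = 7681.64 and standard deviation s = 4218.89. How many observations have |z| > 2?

1

Cutoffs: x̄ ± 2s = [-756.14, 16119.42].
Outside the cutoffs: 16883.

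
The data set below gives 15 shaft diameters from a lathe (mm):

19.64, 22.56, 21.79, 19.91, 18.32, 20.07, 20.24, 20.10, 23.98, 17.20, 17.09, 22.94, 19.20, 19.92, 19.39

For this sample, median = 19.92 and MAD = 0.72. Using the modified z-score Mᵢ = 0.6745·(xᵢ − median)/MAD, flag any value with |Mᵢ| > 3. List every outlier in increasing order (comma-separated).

|Mᵢ| > 3 ⇔ |xᵢ − 19.92| > 3·0.72/0.6745 = 3.20.
So outliers lie outside [16.72, 23.12].
23.98: M = 3.80 → outlier.

23.98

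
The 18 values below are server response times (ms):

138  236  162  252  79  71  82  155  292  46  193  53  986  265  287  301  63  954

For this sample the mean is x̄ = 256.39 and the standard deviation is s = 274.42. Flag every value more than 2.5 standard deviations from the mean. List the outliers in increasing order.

Cutoffs at x̄ ± 2.5s: 256.39 ± 2.5·274.42 = [-429.66, 942.44].
954: z = 2.54, |z| > 2.5 → outlier.
986: z = 2.66, |z| > 2.5 → outlier.
Every other value lies within [-429.66, 942.44].

954, 986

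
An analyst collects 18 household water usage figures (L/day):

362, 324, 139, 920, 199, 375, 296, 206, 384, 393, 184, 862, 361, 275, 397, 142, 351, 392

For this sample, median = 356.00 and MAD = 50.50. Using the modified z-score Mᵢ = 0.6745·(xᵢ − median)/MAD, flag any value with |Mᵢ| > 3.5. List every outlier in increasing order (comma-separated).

862, 920

|Mᵢ| > 3.5 ⇔ |xᵢ − 356.00| > 3.5·50.50/0.6745 = 262.05.
So outliers lie outside [93.95, 618.05].
862: M = 6.76 → outlier.
920: M = 7.53 → outlier.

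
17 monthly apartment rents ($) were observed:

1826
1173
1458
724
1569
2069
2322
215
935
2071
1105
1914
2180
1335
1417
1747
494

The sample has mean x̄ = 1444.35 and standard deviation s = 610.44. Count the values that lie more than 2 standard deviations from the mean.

Cutoffs: x̄ ± 2s = [223.47, 2665.23].
Outside the cutoffs: 215.

1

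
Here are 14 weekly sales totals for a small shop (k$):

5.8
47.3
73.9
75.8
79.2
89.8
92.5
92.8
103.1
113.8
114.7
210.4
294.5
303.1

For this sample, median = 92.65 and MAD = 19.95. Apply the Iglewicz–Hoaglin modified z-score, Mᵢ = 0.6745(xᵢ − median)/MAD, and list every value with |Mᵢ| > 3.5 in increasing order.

210.4, 294.5, 303.1

|Mᵢ| > 3.5 ⇔ |xᵢ − 92.65| > 3.5·19.95/0.6745 = 103.52.
So outliers lie outside [-10.87, 196.17].
210.4: M = 3.98 → outlier.
294.5: M = 6.82 → outlier.
303.1: M = 7.12 → outlier.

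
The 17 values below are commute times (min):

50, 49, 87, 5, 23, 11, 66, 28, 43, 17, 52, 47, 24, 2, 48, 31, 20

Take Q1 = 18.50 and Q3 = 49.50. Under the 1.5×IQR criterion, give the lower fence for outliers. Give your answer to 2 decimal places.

-28.00

IQR = Q3 − Q1 = 49.50 − 18.50 = 31.00.
Lower fence = Q1 − 1.5·IQR = 18.50 − 46.50 = -28.00.
Upper fence = Q3 + 1.5·IQR = 49.50 + 46.50 = 96.00.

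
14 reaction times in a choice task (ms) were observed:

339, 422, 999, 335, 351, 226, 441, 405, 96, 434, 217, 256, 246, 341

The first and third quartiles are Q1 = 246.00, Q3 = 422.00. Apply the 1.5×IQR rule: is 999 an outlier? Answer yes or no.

yes

IQR = Q3 − Q1 = 422.00 − 246.00 = 176.00.
Lower fence = Q1 − 1.5·IQR = 246.00 − 264.00 = -18.00.
Upper fence = Q3 + 1.5·IQR = 422.00 + 264.00 = 686.00.
999 lies above the upper fence.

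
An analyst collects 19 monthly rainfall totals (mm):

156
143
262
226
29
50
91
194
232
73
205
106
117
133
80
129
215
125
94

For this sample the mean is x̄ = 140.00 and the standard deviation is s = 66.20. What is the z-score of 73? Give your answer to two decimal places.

z = (73 − 140.00) / 66.20 = -1.01.

-1.01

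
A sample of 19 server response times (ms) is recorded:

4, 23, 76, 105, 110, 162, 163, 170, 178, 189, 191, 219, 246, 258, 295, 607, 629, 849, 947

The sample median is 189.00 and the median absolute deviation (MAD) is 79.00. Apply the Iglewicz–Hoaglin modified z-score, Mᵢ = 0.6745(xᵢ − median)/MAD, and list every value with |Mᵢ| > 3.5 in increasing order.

607, 629, 849, 947

|Mᵢ| > 3.5 ⇔ |xᵢ − 189.00| > 3.5·79.00/0.6745 = 409.93.
So outliers lie outside [-220.93, 598.93].
607: M = 3.57 → outlier.
629: M = 3.76 → outlier.
849: M = 5.64 → outlier.
947: M = 6.47 → outlier.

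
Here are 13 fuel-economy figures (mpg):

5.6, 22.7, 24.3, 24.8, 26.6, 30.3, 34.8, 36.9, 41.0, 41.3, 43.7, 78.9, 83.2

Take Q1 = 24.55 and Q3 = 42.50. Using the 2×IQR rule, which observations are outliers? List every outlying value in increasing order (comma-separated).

78.9, 83.2

IQR = Q3 − Q1 = 42.50 − 24.55 = 17.95.
Lower fence = Q1 − 2·IQR = 24.55 − 35.90 = -11.35.
Upper fence = Q3 + 2·IQR = 42.50 + 35.90 = 78.40.
78.9 > 78.40 → outlier.
83.2 > 78.40 → outlier.
All remaining values lie within [-11.35, 78.40].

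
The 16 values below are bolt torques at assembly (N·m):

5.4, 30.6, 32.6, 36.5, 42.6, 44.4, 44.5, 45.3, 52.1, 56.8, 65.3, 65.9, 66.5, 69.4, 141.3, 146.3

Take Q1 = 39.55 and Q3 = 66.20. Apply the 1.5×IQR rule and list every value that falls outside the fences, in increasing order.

141.3, 146.3

IQR = Q3 − Q1 = 66.20 − 39.55 = 26.65.
Lower fence = Q1 − 1.5·IQR = 39.55 − 39.975 = -0.425.
Upper fence = Q3 + 1.5·IQR = 66.20 + 39.975 = 106.175.
141.3 > 106.175 → outlier.
146.3 > 106.175 → outlier.
All remaining values lie within [-0.425, 106.175].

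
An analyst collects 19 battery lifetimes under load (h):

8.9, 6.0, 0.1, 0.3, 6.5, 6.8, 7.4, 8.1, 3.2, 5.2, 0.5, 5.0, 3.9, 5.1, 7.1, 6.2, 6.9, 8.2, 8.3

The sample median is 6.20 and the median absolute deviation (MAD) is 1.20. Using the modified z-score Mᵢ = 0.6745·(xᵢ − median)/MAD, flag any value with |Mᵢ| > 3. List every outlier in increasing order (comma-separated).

|Mᵢ| > 3 ⇔ |xᵢ − 6.20| > 3·1.20/0.6745 = 5.34.
So outliers lie outside [0.86, 11.54].
0.1: M = -3.43 → outlier.
0.3: M = -3.32 → outlier.
0.5: M = -3.20 → outlier.

0.1, 0.3, 0.5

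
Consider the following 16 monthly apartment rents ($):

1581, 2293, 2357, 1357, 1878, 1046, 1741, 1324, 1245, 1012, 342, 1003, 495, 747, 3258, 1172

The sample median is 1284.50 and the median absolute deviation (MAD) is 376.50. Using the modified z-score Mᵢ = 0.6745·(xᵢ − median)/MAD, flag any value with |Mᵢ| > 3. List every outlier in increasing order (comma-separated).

3258

|Mᵢ| > 3 ⇔ |xᵢ − 1284.50| > 3·376.50/0.6745 = 1674.57.
So outliers lie outside [-390.07, 2959.07].
3258: M = 3.54 → outlier.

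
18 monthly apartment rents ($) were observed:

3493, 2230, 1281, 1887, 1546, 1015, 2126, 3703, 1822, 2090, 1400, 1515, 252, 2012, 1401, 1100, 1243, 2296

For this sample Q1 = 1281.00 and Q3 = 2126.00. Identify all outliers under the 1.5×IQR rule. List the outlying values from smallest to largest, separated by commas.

3493, 3703

IQR = Q3 − Q1 = 2126.00 − 1281.00 = 845.00.
Lower fence = Q1 − 1.5·IQR = 1281.00 − 1267.50 = 13.50.
Upper fence = Q3 + 1.5·IQR = 2126.00 + 1267.50 = 3393.50.
3493 > 3393.50 → outlier.
3703 > 3393.50 → outlier.
All remaining values lie within [13.50, 3393.50].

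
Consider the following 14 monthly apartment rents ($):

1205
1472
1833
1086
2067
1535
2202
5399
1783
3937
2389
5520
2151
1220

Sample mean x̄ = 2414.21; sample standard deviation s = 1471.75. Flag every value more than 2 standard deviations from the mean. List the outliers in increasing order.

5399, 5520

Cutoffs at x̄ ± 2s: 2414.21 ± 2·1471.75 = [-529.29, 5357.71].
5399: z = 2.03, |z| > 2 → outlier.
5520: z = 2.11, |z| > 2 → outlier.
Every other value lies within [-529.29, 5357.71].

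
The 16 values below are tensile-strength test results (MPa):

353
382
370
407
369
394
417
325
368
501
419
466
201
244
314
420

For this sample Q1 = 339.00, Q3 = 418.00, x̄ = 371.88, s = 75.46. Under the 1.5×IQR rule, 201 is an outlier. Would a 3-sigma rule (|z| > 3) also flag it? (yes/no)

z = (201 − 371.88) / 75.46 = -2.26.
|z| = 2.26 ≤ 3.

no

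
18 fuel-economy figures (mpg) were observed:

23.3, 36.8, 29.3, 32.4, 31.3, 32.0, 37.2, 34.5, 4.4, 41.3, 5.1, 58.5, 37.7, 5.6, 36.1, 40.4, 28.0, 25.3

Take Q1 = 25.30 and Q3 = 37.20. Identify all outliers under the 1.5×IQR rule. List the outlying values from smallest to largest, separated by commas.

4.4, 5.1, 5.6, 58.5

IQR = Q3 − Q1 = 37.20 − 25.30 = 11.90.
Lower fence = Q1 − 1.5·IQR = 25.30 − 17.85 = 7.45.
Upper fence = Q3 + 1.5·IQR = 37.20 + 17.85 = 55.05.
4.4 < 7.45 → outlier.
5.1 < 7.45 → outlier.
5.6 < 7.45 → outlier.
58.5 > 55.05 → outlier.
All remaining values lie within [7.45, 55.05].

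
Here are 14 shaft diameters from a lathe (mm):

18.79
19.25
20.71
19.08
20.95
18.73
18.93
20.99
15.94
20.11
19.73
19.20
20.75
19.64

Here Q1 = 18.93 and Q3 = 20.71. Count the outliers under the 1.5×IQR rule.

IQR = 1.78; fences at 18.93 − 2.67 = 16.26 and 20.71 + 2.67 = 23.38.
Outside the cutoffs: 15.94.

1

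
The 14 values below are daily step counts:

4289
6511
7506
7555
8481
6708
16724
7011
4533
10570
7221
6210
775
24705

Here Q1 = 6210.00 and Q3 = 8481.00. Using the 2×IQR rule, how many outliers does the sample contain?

3

IQR = 2271.00; fences at 6210.00 − 4542.00 = 1668.00 and 8481.00 + 4542.00 = 13023.00.
Outside the cutoffs: 775, 16724, 24705.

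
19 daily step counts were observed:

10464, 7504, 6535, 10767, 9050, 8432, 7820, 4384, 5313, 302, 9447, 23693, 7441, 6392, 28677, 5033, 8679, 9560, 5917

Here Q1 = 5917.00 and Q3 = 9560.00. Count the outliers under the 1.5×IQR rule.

3

IQR = 3643.00; fences at 5917.00 − 5464.50 = 452.50 and 9560.00 + 5464.50 = 15024.50.
Outside the cutoffs: 302, 23693, 28677.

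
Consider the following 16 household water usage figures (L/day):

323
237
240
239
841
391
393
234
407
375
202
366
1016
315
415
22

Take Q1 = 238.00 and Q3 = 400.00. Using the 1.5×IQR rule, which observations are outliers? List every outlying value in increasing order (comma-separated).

841, 1016

IQR = Q3 − Q1 = 400.00 − 238.00 = 162.00.
Lower fence = Q1 − 1.5·IQR = 238.00 − 243.00 = -5.00.
Upper fence = Q3 + 1.5·IQR = 400.00 + 243.00 = 643.00.
841 > 643.00 → outlier.
1016 > 643.00 → outlier.
All remaining values lie within [-5.00, 643.00].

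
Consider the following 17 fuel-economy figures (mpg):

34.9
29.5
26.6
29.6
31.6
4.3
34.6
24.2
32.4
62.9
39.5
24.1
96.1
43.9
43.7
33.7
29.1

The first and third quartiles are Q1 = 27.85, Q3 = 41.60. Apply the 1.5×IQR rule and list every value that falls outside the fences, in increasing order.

IQR = Q3 − Q1 = 41.60 − 27.85 = 13.75.
Lower fence = Q1 − 1.5·IQR = 27.85 − 20.625 = 7.225.
Upper fence = Q3 + 1.5·IQR = 41.60 + 20.625 = 62.225.
4.3 < 7.225 → outlier.
62.9 > 62.225 → outlier.
96.1 > 62.225 → outlier.
All remaining values lie within [7.225, 62.225].

4.3, 62.9, 96.1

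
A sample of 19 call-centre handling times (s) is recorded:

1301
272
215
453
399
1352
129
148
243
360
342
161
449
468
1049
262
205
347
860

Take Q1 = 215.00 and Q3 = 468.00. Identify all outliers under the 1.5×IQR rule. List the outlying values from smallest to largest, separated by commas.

IQR = Q3 − Q1 = 468.00 − 215.00 = 253.00.
Lower fence = Q1 − 1.5·IQR = 215.00 − 379.50 = -164.50.
Upper fence = Q3 + 1.5·IQR = 468.00 + 379.50 = 847.50.
860 > 847.50 → outlier.
1049 > 847.50 → outlier.
1301 > 847.50 → outlier.
1352 > 847.50 → outlier.
All remaining values lie within [-164.50, 847.50].

860, 1049, 1301, 1352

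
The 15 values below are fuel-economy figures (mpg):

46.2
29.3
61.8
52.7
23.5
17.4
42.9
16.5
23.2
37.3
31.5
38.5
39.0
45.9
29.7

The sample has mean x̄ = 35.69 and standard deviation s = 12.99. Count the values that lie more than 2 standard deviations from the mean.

1

Cutoffs: x̄ ± 2s = [9.71, 61.67].
Outside the cutoffs: 61.8.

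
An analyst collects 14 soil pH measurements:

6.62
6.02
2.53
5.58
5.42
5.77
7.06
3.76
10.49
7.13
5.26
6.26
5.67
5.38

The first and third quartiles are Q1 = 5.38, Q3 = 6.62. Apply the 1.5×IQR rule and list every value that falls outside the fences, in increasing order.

IQR = Q3 − Q1 = 6.62 − 5.38 = 1.24.
Lower fence = Q1 − 1.5·IQR = 5.38 − 1.86 = 3.52.
Upper fence = Q3 + 1.5·IQR = 6.62 + 1.86 = 8.48.
2.53 < 3.52 → outlier.
10.49 > 8.48 → outlier.
All remaining values lie within [3.52, 8.48].

2.53, 10.49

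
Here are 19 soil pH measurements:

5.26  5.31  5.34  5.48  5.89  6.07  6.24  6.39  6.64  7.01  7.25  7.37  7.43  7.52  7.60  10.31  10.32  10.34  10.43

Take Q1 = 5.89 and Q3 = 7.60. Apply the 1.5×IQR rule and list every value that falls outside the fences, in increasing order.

IQR = Q3 − Q1 = 7.60 − 5.89 = 1.71.
Lower fence = Q1 − 1.5·IQR = 5.89 − 2.565 = 3.325.
Upper fence = Q3 + 1.5·IQR = 7.60 + 2.565 = 10.165.
10.31 > 10.165 → outlier.
10.32 > 10.165 → outlier.
10.34 > 10.165 → outlier.
10.43 > 10.165 → outlier.
All remaining values lie within [3.325, 10.165].

10.31, 10.32, 10.34, 10.43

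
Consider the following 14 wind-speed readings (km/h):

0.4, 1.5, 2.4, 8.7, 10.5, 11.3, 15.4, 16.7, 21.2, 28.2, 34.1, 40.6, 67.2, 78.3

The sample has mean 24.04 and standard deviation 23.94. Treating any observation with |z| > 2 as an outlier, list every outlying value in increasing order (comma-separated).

Cutoffs at x̄ ± 2s: 24.04 ± 2·23.94 = [-23.84, 71.92].
78.3: z = 2.27, |z| > 2 → outlier.
Every other value lies within [-23.84, 71.92].

78.3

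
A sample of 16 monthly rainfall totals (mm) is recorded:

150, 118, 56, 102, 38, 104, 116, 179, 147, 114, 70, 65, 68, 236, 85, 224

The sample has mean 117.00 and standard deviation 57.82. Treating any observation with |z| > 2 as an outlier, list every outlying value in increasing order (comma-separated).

Cutoffs at x̄ ± 2s: 117.00 ± 2·57.82 = [1.36, 232.64].
236: z = 2.06, |z| > 2 → outlier.
Every other value lies within [1.36, 232.64].

236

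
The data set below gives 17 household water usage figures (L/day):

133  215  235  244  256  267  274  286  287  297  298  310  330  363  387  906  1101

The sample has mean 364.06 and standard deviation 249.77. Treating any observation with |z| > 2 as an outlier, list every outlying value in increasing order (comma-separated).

906, 1101

Cutoffs at x̄ ± 2s: 364.06 ± 2·249.77 = [-135.48, 863.60].
906: z = 2.17, |z| > 2 → outlier.
1101: z = 2.95, |z| > 2 → outlier.
Every other value lies within [-135.48, 863.60].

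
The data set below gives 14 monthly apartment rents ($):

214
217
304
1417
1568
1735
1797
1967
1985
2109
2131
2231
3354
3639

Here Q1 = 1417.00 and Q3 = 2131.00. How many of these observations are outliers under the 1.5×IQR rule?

IQR = 714.00; fences at 1417.00 − 1071.00 = 346.00 and 2131.00 + 1071.00 = 3202.00.
Outside the cutoffs: 214, 217, 304, 3354, 3639.

5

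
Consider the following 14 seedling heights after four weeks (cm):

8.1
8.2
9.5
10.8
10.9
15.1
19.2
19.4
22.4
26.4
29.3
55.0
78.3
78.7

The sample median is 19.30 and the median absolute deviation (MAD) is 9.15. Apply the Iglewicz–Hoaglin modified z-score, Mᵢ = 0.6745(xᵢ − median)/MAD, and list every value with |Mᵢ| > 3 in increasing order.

|Mᵢ| > 3 ⇔ |xᵢ − 19.30| > 3·9.15/0.6745 = 40.70.
So outliers lie outside [-21.40, 60.00].
78.3: M = 4.35 → outlier.
78.7: M = 4.38 → outlier.

78.3, 78.7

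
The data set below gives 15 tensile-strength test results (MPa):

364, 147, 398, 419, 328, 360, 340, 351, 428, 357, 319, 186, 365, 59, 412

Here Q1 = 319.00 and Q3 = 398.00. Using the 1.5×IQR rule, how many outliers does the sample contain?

3

IQR = 79.00; fences at 319.00 − 118.50 = 200.50 and 398.00 + 118.50 = 516.50.
Outside the cutoffs: 59, 147, 186.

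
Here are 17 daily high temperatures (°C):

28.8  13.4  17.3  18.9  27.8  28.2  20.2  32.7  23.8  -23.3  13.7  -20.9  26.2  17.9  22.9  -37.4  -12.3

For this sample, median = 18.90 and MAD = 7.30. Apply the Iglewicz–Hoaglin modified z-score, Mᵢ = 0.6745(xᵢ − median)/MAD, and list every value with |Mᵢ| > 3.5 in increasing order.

|Mᵢ| > 3.5 ⇔ |xᵢ − 18.90| > 3.5·7.30/0.6745 = 37.88.
So outliers lie outside [-18.98, 56.78].
-37.4: M = -5.20 → outlier.
-23.3: M = -3.90 → outlier.
-20.9: M = -3.68 → outlier.

-37.4, -23.3, -20.9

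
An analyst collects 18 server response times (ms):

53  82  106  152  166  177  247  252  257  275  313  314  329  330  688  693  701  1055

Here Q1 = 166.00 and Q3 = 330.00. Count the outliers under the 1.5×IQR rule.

IQR = 164.00; fences at 166.00 − 246.00 = -80.00 and 330.00 + 246.00 = 576.00.
Outside the cutoffs: 688, 693, 701, 1055.

4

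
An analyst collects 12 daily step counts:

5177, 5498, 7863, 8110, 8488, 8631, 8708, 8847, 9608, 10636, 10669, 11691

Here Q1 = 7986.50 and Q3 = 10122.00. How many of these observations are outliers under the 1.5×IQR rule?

IQR = 2135.50; fences at 7986.50 − 3203.25 = 4783.25 and 10122.00 + 3203.25 = 13325.25.
Every value lies within the cutoffs.

0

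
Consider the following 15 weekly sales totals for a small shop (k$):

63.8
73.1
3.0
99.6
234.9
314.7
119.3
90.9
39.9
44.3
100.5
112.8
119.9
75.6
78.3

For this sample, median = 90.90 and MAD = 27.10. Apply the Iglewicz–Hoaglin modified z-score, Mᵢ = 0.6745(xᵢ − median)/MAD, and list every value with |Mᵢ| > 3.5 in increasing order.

|Mᵢ| > 3.5 ⇔ |xᵢ − 90.90| > 3.5·27.10/0.6745 = 140.62.
So outliers lie outside [-49.72, 231.52].
234.9: M = 3.58 → outlier.
314.7: M = 5.57 → outlier.

234.9, 314.7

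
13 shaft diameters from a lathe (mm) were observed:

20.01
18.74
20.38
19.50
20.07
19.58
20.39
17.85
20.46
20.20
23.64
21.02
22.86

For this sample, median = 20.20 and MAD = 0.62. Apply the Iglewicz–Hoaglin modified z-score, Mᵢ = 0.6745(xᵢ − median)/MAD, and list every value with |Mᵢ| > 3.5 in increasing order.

23.64

|Mᵢ| > 3.5 ⇔ |xᵢ − 20.20| > 3.5·0.62/0.6745 = 3.22.
So outliers lie outside [16.98, 23.42].
23.64: M = 3.74 → outlier.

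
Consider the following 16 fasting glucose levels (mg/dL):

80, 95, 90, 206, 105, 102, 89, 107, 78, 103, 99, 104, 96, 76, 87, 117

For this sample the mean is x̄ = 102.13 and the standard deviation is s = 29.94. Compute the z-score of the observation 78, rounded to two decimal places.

z = (78 − 102.13) / 29.94 = -0.81.

-0.81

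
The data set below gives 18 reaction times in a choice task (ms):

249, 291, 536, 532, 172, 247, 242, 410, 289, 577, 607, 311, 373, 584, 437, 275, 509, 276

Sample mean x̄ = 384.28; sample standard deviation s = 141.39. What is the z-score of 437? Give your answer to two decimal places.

z = (437 − 384.28) / 141.39 = 0.37.

0.37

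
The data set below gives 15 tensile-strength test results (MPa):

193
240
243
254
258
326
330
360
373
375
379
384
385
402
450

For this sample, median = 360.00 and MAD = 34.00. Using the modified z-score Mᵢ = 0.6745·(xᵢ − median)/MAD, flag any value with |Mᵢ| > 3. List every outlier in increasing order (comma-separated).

|Mᵢ| > 3 ⇔ |xᵢ − 360.00| > 3·34.00/0.6745 = 151.22.
So outliers lie outside [208.78, 511.22].
193: M = -3.31 → outlier.

193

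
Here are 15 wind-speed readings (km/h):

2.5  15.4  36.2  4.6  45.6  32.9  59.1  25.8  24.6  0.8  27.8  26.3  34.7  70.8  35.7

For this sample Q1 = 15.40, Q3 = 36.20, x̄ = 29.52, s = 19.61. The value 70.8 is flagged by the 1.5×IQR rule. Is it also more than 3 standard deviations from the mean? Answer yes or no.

no

z = (70.8 − 29.52) / 19.61 = 2.11.
|z| = 2.11 ≤ 3.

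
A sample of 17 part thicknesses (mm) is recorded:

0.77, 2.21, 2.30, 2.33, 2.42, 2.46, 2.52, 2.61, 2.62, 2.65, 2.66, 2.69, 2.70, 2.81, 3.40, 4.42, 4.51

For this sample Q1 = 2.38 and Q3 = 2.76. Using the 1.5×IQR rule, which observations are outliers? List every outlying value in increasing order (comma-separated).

IQR = Q3 − Q1 = 2.76 − 2.38 = 0.38.
Lower fence = Q1 − 1.5·IQR = 2.38 − 0.57 = 1.81.
Upper fence = Q3 + 1.5·IQR = 2.76 + 0.57 = 3.33.
0.77 < 1.81 → outlier.
3.40 > 3.33 → outlier.
4.42 > 3.33 → outlier.
4.51 > 3.33 → outlier.
All remaining values lie within [1.81, 3.33].

0.77, 3.40, 4.42, 4.51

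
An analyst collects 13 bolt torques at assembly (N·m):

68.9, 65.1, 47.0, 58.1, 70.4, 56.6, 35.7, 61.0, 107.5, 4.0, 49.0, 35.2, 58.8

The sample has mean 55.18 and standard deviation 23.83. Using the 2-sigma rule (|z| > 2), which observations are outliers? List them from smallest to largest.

4.0, 107.5

Cutoffs at x̄ ± 2s: 55.18 ± 2·23.83 = [7.52, 102.84].
4.0: z = -2.15, |z| > 2 → outlier.
107.5: z = 2.20, |z| > 2 → outlier.
Every other value lies within [7.52, 102.84].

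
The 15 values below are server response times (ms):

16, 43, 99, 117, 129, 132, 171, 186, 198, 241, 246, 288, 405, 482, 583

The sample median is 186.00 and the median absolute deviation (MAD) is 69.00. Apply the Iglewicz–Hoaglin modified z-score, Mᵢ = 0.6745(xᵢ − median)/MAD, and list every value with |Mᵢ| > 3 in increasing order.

|Mᵢ| > 3 ⇔ |xᵢ − 186.00| > 3·69.00/0.6745 = 306.89.
So outliers lie outside [-120.89, 492.89].
583: M = 3.88 → outlier.

583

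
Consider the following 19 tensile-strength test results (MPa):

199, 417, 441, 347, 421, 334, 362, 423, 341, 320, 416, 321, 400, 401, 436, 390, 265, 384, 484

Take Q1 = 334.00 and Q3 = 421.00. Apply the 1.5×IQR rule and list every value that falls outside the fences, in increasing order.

IQR = Q3 − Q1 = 421.00 − 334.00 = 87.00.
Lower fence = Q1 − 1.5·IQR = 334.00 − 130.50 = 203.50.
Upper fence = Q3 + 1.5·IQR = 421.00 + 130.50 = 551.50.
199 < 203.50 → outlier.
All remaining values lie within [203.50, 551.50].

199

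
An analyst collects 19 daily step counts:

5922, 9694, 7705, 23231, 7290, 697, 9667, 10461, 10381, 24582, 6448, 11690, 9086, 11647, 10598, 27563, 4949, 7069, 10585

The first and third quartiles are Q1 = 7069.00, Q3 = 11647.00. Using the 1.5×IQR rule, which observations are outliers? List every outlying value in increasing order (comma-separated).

23231, 24582, 27563

IQR = Q3 − Q1 = 11647.00 − 7069.00 = 4578.00.
Lower fence = Q1 − 1.5·IQR = 7069.00 − 6867.00 = 202.00.
Upper fence = Q3 + 1.5·IQR = 11647.00 + 6867.00 = 18514.00.
23231 > 18514.00 → outlier.
24582 > 18514.00 → outlier.
27563 > 18514.00 → outlier.
All remaining values lie within [202.00, 18514.00].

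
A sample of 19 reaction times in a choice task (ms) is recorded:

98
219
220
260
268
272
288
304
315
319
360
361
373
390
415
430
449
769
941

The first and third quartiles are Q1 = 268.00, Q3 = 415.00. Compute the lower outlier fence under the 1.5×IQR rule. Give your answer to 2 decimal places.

IQR = Q3 − Q1 = 415.00 − 268.00 = 147.00.
Lower fence = Q1 − 1.5·IQR = 268.00 − 220.50 = 47.50.
Upper fence = Q3 + 1.5·IQR = 415.00 + 220.50 = 635.50.

47.50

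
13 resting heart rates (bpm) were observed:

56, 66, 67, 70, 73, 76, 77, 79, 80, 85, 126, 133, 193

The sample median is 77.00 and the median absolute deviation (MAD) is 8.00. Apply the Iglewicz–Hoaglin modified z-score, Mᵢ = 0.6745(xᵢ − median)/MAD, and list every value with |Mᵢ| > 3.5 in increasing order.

126, 133, 193

|Mᵢ| > 3.5 ⇔ |xᵢ − 77.00| > 3.5·8.00/0.6745 = 41.51.
So outliers lie outside [35.49, 118.51].
126: M = 4.13 → outlier.
133: M = 4.72 → outlier.
193: M = 9.78 → outlier.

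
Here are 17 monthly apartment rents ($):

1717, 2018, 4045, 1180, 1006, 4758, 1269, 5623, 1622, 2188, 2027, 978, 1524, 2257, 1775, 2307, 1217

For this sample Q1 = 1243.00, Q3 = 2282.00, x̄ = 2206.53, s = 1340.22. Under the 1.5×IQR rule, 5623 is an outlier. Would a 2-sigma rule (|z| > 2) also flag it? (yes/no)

yes

z = (5623 − 2206.53) / 1340.22 = 2.55.
|z| = 2.55 > 2.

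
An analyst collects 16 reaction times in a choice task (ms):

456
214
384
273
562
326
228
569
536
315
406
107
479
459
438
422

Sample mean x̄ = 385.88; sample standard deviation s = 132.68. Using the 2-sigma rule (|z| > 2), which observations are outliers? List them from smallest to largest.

Cutoffs at x̄ ± 2s: 385.88 ± 2·132.68 = [120.52, 651.24].
107: z = -2.10, |z| > 2 → outlier.
Every other value lies within [120.52, 651.24].

107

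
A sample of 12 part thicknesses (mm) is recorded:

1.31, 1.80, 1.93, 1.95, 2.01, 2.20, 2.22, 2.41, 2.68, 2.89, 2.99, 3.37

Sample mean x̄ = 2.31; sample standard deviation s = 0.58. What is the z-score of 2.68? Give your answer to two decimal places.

z = (2.68 − 2.31) / 0.58 = 0.64.

0.64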